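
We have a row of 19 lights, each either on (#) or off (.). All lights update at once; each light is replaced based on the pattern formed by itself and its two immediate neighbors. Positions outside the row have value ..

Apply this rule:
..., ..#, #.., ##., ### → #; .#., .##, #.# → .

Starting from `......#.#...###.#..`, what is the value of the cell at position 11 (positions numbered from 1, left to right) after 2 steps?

######...###.##..##
.########.##..###.#
position 11 holds #

#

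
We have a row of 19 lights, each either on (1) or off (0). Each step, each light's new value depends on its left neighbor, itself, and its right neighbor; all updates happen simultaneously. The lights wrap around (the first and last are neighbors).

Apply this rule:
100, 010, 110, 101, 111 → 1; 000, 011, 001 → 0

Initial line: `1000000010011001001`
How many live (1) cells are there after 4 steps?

8

step 1: 1100000011001101100
step 2: 0110000001100110110
step 3: 0011000000110011011
step 4: 1001100000011001101
count of 1: 8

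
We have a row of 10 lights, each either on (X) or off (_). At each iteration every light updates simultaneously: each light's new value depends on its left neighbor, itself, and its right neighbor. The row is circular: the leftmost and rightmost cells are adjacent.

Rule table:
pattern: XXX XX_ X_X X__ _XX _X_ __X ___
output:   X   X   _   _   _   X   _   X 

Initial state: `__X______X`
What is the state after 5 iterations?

__X_XXXX_X
__X__XXX_X
__X___XX_X
__X_X__X_X
__X_X__X_X

__X_X__X_X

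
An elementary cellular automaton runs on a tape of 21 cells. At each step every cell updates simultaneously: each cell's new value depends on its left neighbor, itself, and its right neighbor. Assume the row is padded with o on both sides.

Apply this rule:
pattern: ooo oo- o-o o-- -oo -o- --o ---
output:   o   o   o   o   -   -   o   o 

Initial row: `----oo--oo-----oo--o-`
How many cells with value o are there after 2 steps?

oooo-ooo-oooooo-ooo-o
ooooo-ooo-oooooo-ooo-
count of o: 17

17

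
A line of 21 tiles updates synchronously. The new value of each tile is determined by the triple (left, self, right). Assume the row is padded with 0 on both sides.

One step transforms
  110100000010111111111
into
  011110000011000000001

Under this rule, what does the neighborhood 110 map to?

1

At position 1 the neighborhood is 110; the next row has 1 there.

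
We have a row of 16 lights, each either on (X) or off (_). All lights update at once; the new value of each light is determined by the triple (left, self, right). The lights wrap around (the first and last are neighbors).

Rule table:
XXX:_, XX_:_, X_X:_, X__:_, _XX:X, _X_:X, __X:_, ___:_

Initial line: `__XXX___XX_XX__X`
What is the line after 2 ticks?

__X_____X__X___X

__X_____X__X___X
__X_____X__X___X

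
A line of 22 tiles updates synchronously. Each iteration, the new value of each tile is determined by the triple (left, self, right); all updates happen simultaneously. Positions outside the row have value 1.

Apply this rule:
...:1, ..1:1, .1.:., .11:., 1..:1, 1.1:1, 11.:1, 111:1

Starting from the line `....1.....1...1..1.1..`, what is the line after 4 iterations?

1111.11111.111.11.1.11
11111.11111.111.11.1.1
111111.11111.111.11.1.
1111111.11111.111.11.1

1111111.11111.111.11.1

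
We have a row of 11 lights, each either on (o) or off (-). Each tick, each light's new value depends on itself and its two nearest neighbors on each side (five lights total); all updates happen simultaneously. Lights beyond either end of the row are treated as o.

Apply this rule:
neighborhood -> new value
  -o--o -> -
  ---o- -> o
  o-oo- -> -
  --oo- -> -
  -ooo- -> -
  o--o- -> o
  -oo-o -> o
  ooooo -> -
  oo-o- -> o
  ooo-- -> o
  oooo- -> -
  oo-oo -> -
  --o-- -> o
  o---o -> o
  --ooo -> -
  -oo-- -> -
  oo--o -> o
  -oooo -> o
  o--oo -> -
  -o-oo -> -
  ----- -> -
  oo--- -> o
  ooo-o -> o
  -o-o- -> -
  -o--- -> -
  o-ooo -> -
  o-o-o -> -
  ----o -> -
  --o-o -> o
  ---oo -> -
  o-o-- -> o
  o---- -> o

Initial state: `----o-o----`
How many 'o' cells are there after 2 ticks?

oo-oo-o-o--
-o--oo--o--
count of o: 4

4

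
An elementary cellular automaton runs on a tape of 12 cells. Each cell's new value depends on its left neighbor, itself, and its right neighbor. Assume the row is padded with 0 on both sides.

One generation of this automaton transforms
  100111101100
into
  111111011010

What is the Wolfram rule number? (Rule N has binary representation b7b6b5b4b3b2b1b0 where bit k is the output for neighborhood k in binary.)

position 4: 111 → 1  (bit 7 = 1)
position 6: 110 → 0  (bit 6 = 0)
position 7: 101 → 1  (bit 5 = 1)
position 1: 100 → 1  (bit 4 = 1)
position 3: 011 → 1  (bit 3 = 1)
position 0: 010 → 1  (bit 2 = 1)
position 2: 001 → 1  (bit 1 = 1)
position 11: 000 → 0  (bit 0 = 0)
bits b7..b0 = 10111110 = 190

190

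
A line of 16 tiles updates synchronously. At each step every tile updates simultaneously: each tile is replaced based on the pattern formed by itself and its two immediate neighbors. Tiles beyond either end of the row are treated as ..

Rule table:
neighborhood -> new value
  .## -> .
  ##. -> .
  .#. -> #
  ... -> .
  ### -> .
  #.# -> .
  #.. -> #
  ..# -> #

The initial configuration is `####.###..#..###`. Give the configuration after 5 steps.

step 1: ........#####...
step 2: .......#.....#..
step 3: ......###...###.
step 4: .....#...#.#...#
step 5: ....###.##.##.##

....###.##.##.##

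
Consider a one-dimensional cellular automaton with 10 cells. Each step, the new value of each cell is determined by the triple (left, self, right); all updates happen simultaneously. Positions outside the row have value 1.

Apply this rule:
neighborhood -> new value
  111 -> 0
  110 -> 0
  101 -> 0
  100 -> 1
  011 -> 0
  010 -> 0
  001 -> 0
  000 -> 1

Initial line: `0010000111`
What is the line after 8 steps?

0001111110

step 1: 1001110000
step 2: 0100001110
step 3: 0011100000
step 4: 1000011110
step 5: 0111000000
step 6: 0000111110
step 7: 1110000000
step 8: 0001111110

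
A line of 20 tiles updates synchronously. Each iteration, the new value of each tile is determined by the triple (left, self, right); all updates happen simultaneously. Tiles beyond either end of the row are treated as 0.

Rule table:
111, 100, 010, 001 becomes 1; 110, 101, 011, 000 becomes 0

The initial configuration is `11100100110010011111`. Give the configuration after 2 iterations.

iteration 1: 01011111001111101110
iteration 2: 11001110110111000101

11001110110111000101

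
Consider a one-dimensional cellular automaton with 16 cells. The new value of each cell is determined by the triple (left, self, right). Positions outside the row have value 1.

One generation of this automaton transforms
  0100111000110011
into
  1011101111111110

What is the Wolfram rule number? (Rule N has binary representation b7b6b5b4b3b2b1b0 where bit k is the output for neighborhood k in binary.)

123

position 5: 111 → 0  (bit 7 = 0)
position 6: 110 → 1  (bit 6 = 1)
position 0: 101 → 1  (bit 5 = 1)
position 2: 100 → 1  (bit 4 = 1)
position 4: 011 → 1  (bit 3 = 1)
position 1: 010 → 0  (bit 2 = 0)
position 3: 001 → 1  (bit 1 = 1)
position 8: 000 → 1  (bit 0 = 1)
bits b7..b0 = 01111011 = 123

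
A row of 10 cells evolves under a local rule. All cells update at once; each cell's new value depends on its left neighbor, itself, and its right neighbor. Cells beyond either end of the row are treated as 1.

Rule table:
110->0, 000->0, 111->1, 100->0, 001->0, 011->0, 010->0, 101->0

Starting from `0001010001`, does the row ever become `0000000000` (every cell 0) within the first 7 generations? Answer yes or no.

yes

0000000000
all cells are 0 at generation 1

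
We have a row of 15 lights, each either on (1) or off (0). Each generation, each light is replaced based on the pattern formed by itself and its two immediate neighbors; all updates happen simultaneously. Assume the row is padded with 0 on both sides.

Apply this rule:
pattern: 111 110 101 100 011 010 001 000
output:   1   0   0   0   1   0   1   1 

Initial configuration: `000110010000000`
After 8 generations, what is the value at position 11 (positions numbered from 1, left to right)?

1

111100100111111
111001001111110
110010011111100
100100111111001
001001111110010
110011111100100
100111111001001
001111110010010
position 11 holds 1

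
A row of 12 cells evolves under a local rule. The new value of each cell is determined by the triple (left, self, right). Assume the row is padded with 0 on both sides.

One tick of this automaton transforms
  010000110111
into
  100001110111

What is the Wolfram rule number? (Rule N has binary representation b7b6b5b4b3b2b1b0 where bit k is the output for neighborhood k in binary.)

202

position 10: 111 → 1  (bit 7 = 1)
position 7: 110 → 1  (bit 6 = 1)
position 8: 101 → 0  (bit 5 = 0)
position 2: 100 → 0  (bit 4 = 0)
position 6: 011 → 1  (bit 3 = 1)
position 1: 010 → 0  (bit 2 = 0)
position 0: 001 → 1  (bit 1 = 1)
position 3: 000 → 0  (bit 0 = 0)
bits b7..b0 = 11001010 = 202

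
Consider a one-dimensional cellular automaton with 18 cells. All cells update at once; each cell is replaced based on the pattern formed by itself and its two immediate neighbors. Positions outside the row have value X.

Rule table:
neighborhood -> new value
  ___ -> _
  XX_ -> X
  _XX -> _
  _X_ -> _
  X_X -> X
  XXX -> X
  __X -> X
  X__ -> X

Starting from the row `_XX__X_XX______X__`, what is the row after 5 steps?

XXXXX_XXX_X_XXX_X_

X_XXX_X_XX____X_XX
XX_XXX_X_XX__X_X_X
XXX_XXX_X_XXX_X_X_
XXXX_XXX_X_XXX_X_X
XXXXX_XXX_X_XXX_X_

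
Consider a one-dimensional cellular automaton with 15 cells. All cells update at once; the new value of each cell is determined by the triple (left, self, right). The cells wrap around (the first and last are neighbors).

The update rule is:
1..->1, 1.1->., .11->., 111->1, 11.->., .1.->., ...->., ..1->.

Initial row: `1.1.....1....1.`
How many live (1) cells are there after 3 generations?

2

...1.....1.....
....1.....1....
.....1.....1...
count of 1: 2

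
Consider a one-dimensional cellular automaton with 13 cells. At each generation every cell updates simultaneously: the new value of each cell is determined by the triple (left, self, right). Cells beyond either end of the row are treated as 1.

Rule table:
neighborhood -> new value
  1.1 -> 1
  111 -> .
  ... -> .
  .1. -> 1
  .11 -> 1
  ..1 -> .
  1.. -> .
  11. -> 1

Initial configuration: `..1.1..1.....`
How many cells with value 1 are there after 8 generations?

..111..1.....
..1.1..1.....  (repeats generation 0; period 2)
generation 8: ..1.1..1.....
count of 1: 3

3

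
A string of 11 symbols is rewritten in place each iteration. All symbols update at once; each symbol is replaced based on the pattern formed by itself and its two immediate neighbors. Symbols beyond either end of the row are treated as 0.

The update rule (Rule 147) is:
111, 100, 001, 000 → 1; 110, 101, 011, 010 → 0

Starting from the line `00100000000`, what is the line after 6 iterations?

11011111111
00001111110
11110111101
01100011000
10011100111
01101011010

01101011010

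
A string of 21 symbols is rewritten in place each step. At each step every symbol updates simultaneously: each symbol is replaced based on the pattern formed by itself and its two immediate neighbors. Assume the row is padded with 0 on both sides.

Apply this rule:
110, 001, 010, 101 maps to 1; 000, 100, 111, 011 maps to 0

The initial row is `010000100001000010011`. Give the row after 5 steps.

110001100011000110101
010010100101001011111
110111101111011100001
011000110001100100011
101001010010101100101

101001010010101100101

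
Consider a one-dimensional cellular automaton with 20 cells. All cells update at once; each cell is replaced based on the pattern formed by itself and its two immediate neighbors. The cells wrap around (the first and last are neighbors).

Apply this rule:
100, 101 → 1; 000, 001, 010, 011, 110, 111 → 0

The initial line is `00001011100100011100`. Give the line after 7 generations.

00000100010010000010
00000010001001000001
10000001000100100000
01000000100010010000
00100000010001001000
00010000001000100100
00001000000100010010

00001000000100010010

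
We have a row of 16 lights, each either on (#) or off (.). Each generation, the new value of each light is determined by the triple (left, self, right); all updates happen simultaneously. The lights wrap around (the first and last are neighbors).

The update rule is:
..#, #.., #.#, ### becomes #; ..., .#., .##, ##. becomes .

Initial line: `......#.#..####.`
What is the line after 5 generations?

.#.#.#.#.##.##.#

generation 1: .....#.#.##.##.#
generation 2: #...#.#.#..#..#.
generation 3: .#.#.#.#.##.##.#
generation 4: #.#.#.#.#..#..#.
generation 5: .#.#.#.#.##.##.#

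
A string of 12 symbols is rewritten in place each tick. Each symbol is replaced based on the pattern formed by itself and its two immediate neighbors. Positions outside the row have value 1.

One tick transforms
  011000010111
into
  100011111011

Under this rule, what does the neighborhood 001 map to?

At position 6 the neighborhood is 001; the next row has 1 there.

1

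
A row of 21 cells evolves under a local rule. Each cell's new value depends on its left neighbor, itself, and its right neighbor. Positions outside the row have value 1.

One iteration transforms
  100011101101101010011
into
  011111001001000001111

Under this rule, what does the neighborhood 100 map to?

1

At position 1 the neighborhood is 100; the next row has 1 there.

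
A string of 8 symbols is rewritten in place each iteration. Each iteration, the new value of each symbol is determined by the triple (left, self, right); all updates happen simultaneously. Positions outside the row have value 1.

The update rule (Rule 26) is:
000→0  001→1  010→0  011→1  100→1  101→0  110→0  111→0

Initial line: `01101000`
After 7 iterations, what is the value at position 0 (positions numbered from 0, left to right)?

01000101
00101001
11000111
00101100
11001011
00110010
11101100
position 0 holds 1

1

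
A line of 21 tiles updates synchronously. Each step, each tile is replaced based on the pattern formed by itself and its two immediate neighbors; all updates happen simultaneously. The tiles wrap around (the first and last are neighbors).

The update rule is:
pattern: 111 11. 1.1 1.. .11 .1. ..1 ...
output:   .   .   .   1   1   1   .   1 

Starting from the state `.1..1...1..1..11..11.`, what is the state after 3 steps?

.11.111.11.11.1.1.1.1
.1..1...1..1..1.1.1.1
.11.111.11.11.1.1.1.1

.11.111.11.11.1.1.1.1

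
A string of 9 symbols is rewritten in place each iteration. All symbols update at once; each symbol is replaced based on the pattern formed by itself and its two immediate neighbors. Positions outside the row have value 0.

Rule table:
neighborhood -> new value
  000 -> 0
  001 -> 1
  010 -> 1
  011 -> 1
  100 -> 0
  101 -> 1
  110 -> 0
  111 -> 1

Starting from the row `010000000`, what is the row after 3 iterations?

100000000

110000000
100000000
100000000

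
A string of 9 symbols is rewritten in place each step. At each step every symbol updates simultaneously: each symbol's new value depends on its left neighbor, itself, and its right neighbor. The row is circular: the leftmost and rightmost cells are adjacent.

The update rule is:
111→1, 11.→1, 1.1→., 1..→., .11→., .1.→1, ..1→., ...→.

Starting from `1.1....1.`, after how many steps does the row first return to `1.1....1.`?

1

1.1....1.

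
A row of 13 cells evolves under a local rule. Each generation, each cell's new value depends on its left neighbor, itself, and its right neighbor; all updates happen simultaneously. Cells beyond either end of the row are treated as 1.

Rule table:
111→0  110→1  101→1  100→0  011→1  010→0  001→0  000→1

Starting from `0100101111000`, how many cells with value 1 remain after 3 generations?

10

1000011001010
1011011000101
1111111010011
count of 1: 10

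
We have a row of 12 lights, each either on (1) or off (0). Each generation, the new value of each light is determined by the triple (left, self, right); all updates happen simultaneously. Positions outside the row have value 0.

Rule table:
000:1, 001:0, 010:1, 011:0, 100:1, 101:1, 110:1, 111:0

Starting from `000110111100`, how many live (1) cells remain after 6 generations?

generation 1: 110011000111
generation 2: 011001110001
generation 3: 001100011101
generation 4: 100111000111
generation 5: 110001110001
generation 6: 011100011101
count of 1: 7

7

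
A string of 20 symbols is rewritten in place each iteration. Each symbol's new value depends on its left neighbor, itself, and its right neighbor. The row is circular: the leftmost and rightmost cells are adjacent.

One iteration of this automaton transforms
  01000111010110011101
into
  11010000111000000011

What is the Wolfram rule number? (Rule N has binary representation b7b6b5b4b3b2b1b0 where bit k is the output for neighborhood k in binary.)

position 6: 111 → 0  (bit 7 = 0)
position 7: 110 → 0  (bit 6 = 0)
position 0: 101 → 1  (bit 5 = 1)
position 2: 100 → 0  (bit 4 = 0)
position 5: 011 → 0  (bit 3 = 0)
position 1: 010 → 1  (bit 2 = 1)
position 4: 001 → 0  (bit 1 = 0)
position 3: 000 → 1  (bit 0 = 1)
bits b7..b0 = 00100101 = 37

37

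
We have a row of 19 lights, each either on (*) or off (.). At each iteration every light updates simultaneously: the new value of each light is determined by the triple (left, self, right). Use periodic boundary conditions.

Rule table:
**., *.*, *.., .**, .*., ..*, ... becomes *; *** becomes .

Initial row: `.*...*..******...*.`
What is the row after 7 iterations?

iteration 1: *********....******
iteration 2: ........******.....
iteration 3: *********....******  (repeats iteration 1; period 2)
iteration 7: *********....******

*********....******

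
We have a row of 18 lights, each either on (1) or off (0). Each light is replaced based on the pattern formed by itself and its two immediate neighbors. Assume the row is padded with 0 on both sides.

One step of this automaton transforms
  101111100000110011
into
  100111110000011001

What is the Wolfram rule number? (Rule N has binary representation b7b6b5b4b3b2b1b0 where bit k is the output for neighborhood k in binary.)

212

position 3: 111 → 1  (bit 7 = 1)
position 6: 110 → 1  (bit 6 = 1)
position 1: 101 → 0  (bit 5 = 0)
position 7: 100 → 1  (bit 4 = 1)
position 2: 011 → 0  (bit 3 = 0)
position 0: 010 → 1  (bit 2 = 1)
position 11: 001 → 0  (bit 1 = 0)
position 8: 000 → 0  (bit 0 = 0)
bits b7..b0 = 11010100 = 212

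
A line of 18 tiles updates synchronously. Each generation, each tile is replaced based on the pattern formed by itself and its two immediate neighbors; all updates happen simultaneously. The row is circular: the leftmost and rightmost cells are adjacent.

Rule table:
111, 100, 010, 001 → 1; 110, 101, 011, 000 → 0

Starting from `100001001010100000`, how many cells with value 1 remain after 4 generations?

7

generation 1: 110011111010110001
generation 2: 101101110010001010
generation 3: 100000101111011010
generation 4: 110001100110000010
count of 1: 7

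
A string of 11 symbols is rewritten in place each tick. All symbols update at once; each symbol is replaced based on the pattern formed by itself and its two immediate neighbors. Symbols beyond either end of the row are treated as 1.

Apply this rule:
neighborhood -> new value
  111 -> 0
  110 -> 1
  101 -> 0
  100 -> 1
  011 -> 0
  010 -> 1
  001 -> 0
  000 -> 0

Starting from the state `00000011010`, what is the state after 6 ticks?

11001101010

10000001010
11000001010
01100001010
00110001010
10011001010
11001101010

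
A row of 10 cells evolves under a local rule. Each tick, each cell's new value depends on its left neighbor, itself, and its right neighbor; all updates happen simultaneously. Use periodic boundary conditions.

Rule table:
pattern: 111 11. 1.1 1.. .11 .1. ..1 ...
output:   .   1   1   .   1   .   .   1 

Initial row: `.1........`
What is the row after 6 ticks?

...1111111
.1.1.....1
1.1..111..
.1...1.1..
...1..1..1
.1........

.1........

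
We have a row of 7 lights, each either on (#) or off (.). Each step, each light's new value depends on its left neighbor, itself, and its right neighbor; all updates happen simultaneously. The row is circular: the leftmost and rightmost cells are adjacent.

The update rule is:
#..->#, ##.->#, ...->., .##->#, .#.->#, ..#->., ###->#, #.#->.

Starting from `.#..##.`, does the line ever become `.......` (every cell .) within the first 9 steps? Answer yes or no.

.##.###
.##.###  (fixed point — unchanged through step 9)
step 9 is .##.###, still not uniform .

no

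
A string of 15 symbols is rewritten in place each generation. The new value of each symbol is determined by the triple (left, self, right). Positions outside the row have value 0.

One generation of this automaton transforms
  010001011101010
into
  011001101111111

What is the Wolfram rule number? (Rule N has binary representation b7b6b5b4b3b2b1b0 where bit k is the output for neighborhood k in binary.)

position 8: 111 → 1  (bit 7 = 1)
position 9: 110 → 1  (bit 6 = 1)
position 6: 101 → 1  (bit 5 = 1)
position 2: 100 → 1  (bit 4 = 1)
position 7: 011 → 0  (bit 3 = 0)
position 1: 010 → 1  (bit 2 = 1)
position 0: 001 → 0  (bit 1 = 0)
position 3: 000 → 0  (bit 0 = 0)
bits b7..b0 = 11110100 = 244

244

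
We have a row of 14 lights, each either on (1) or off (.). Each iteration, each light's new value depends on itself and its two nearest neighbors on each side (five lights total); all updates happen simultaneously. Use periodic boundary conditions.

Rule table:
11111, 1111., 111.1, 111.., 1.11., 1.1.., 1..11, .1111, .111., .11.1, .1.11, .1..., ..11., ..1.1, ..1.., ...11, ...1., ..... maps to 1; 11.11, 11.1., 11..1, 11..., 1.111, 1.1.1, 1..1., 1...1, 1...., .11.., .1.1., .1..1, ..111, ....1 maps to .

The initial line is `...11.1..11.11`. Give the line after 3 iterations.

..11...1111.11

..111.1.111.1.
.1.11..1.11.11
..11...1111.11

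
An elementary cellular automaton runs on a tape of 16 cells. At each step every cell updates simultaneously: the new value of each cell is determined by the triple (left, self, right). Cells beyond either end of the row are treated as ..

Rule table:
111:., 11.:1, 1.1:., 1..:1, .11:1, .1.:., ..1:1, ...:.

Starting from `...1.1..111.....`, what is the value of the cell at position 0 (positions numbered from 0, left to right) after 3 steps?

1

..1...111.11....
.1.1.11.1.111...
1....11...1.11..
position 0 holds 1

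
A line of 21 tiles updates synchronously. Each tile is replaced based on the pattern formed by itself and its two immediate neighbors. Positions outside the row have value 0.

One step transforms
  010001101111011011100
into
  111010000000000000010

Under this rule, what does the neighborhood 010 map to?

At position 1 the neighborhood is 010; the next row has 1 there.

1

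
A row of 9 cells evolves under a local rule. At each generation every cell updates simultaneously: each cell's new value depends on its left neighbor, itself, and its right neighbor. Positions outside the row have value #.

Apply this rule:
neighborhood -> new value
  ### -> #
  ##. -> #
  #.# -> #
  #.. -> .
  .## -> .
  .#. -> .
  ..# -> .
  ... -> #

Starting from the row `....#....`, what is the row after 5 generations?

###...#..

.##...##.
#.#.#..##
##.#....#
###..##..
###...#..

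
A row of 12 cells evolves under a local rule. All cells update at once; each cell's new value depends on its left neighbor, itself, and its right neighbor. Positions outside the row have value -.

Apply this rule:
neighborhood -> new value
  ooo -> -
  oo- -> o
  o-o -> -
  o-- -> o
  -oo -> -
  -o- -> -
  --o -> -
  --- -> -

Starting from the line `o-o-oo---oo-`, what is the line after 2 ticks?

-----oo---oo
------oo---o

------oo---o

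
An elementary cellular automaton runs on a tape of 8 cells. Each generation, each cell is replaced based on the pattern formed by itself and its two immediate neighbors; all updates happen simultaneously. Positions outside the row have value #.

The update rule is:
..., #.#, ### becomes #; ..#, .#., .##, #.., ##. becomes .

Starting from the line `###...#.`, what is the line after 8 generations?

generation 1: ##..#..#
generation 2: #.......
generation 3: ..#####.
generation 4: ...###.#
generation 5: .#..#.#.
generation 6: #....#.#
generation 7: ..##..#.
generation 8: .......#

.......#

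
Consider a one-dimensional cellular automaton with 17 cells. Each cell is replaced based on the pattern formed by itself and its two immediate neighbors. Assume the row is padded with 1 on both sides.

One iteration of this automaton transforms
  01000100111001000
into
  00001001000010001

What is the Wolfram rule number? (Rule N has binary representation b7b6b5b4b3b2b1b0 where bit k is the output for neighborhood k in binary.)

position 9: 111 → 0  (bit 7 = 0)
position 10: 110 → 0  (bit 6 = 0)
position 0: 101 → 0  (bit 5 = 0)
position 2: 100 → 0  (bit 4 = 0)
position 8: 011 → 0  (bit 3 = 0)
position 1: 010 → 0  (bit 2 = 0)
position 4: 001 → 1  (bit 1 = 1)
position 3: 000 → 0  (bit 0 = 0)
bits b7..b0 = 00000010 = 2

2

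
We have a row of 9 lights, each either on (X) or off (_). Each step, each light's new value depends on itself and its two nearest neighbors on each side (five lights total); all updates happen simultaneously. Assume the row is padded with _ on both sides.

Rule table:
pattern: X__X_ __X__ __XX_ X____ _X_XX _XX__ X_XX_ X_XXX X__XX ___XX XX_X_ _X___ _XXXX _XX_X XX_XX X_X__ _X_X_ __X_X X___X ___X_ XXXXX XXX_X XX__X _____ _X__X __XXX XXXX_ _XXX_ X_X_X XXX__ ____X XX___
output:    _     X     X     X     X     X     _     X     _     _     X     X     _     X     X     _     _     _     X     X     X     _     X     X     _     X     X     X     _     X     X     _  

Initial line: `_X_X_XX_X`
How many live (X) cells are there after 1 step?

X___X_XX_
count of X: 4

4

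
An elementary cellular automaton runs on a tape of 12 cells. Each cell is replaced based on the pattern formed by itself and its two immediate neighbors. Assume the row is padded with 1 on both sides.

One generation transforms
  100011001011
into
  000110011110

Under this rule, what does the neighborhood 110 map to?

0

At position 0 the neighborhood is 110; the next row has 0 there.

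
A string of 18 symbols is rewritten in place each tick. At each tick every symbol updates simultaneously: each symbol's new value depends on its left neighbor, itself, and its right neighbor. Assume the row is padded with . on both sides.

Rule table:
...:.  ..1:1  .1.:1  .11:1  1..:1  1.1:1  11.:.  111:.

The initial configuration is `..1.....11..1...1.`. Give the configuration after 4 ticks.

111....11.1111.111

.111...11.1111.111
11..1.11.11...11..
1.11111.11.1.11.1.
111....11.1111.111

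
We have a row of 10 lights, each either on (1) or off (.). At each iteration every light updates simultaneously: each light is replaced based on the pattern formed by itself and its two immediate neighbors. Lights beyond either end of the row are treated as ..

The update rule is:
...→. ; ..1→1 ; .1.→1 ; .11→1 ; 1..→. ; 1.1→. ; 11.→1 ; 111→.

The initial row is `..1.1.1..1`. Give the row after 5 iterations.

1.1.1.1.11

.11.1.1.11
111.1.1.11
1.1.1.1.11
1.1.1.1.11  (fixed point — unchanged through iteration 5)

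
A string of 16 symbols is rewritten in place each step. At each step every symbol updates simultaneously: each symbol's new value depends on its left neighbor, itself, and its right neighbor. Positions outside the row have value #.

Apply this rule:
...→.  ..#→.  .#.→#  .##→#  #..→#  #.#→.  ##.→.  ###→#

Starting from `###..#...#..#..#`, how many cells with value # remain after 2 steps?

##.#.##..##.##.#
#..#.#.#.#..#..#
count of #: 7

7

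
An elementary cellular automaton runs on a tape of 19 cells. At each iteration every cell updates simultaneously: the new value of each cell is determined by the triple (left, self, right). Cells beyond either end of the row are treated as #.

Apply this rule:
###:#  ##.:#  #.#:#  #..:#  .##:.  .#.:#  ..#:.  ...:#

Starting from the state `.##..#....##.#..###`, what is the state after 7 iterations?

#######.##.####..##

#.##.####..####..##
##.##.####..####..#
###.##.####..####..
####.##.####..####.
#####.##.####..####
######.##.####..###
#######.##.####..##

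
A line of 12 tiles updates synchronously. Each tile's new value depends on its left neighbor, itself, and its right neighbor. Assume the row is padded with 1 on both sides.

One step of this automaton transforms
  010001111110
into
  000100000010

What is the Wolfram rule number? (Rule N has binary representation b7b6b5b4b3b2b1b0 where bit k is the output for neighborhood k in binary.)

65

position 6: 111 → 0  (bit 7 = 0)
position 10: 110 → 1  (bit 6 = 1)
position 0: 101 → 0  (bit 5 = 0)
position 2: 100 → 0  (bit 4 = 0)
position 5: 011 → 0  (bit 3 = 0)
position 1: 010 → 0  (bit 2 = 0)
position 4: 001 → 0  (bit 1 = 0)
position 3: 000 → 1  (bit 0 = 1)
bits b7..b0 = 01000001 = 65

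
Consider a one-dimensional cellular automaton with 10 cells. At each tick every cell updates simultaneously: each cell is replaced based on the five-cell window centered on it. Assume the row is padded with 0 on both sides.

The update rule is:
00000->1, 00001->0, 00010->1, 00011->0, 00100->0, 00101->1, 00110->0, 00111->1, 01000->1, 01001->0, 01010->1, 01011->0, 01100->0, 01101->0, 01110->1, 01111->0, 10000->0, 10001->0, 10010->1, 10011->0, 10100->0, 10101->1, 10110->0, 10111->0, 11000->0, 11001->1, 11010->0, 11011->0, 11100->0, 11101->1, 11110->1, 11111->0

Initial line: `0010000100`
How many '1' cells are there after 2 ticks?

7

0101001010
1110011101
count of 1: 7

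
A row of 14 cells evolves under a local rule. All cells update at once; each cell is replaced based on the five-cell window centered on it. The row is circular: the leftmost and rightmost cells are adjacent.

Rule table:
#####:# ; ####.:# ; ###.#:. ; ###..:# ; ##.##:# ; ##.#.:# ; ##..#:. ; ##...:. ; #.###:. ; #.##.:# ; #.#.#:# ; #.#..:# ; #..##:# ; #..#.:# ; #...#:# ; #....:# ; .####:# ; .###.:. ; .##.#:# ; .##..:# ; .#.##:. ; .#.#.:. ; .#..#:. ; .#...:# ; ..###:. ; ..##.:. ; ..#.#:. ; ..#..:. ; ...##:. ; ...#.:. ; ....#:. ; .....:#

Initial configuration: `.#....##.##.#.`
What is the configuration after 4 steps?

#####.##.###.#

#.##...######.
#.##.#..####.#
######.#.##.##
#####.##.###.#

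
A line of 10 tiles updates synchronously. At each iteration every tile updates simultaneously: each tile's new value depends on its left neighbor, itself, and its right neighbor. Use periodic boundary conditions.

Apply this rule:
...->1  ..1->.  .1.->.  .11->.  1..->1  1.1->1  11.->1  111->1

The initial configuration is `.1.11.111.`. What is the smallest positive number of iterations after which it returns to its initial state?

..1.11.111
1..1.11.11
11..1.11.1
111..1.11.
.111..1.11
1.111..1.1
11.111..1.
.11.111..1
1.11.111..
.1.11.111.

10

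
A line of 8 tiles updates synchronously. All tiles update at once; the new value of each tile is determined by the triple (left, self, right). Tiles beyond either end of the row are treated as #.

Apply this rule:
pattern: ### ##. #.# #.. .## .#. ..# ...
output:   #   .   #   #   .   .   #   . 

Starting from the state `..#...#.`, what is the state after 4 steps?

##.#.#.#
#.#.#.#.
.#.#.#.#
#.#.#.#.

#.#.#.#.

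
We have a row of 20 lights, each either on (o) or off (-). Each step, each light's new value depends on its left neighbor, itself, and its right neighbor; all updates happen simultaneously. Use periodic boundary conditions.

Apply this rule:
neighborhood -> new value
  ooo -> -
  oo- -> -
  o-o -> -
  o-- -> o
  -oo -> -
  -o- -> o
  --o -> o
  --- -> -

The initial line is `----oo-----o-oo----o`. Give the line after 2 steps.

-ooooooo-o--o-oooo--

o--o--o---oo---o--oo
-ooooooo-o--o-oooo--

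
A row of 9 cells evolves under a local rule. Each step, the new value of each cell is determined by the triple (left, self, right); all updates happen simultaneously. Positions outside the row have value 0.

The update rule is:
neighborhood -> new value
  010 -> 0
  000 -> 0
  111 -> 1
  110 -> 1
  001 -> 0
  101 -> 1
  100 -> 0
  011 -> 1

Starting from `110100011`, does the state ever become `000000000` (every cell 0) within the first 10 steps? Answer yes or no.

111000011
111000011  (fixed point — unchanged through step 10)
step 10 is 111000011, still not uniform 0

no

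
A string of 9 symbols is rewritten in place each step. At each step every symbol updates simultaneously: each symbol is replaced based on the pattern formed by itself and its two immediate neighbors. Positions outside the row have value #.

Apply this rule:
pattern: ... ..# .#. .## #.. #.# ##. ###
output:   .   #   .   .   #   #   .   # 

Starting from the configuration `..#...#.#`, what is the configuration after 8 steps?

#.#.#.#.#

##.#.#.#.
#.#.#.#.#
.#.#.#.#.
#.#.#.#.#  (repeats step 2; period 2)
step 8: #.#.#.#.#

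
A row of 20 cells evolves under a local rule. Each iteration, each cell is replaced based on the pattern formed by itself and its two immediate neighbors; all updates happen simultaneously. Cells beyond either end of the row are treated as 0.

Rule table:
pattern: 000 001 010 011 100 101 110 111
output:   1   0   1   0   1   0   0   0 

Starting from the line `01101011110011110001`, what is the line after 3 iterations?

00001000001000001101
11101111101111100001
00000000000000011101

00000000000000011101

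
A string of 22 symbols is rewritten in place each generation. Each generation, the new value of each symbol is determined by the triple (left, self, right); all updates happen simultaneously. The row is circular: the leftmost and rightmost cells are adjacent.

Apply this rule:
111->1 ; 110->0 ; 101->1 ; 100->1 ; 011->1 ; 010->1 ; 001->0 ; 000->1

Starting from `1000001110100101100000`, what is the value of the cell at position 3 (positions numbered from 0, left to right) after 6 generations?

1111101101110111011110
1111011011101110111101
1110110111011101111011
1101101110111011110111
1011011101110111101111
0110111011101111011111
position 3 holds 0

0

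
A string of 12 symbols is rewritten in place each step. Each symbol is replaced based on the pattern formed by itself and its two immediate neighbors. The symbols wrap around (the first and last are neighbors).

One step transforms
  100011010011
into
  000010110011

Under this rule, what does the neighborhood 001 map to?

0

At position 3 the neighborhood is 001; the next row has 0 there.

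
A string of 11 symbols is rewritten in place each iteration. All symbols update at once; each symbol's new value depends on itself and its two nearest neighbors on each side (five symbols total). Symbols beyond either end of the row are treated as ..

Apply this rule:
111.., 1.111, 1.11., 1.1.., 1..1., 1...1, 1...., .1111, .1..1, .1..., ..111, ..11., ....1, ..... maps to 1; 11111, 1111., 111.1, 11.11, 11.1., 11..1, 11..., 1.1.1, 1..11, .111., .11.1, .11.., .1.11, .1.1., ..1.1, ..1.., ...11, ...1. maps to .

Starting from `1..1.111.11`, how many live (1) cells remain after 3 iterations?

.11..1...1.
.1..1.11..1
..11..1..1.
count of 1: 4

4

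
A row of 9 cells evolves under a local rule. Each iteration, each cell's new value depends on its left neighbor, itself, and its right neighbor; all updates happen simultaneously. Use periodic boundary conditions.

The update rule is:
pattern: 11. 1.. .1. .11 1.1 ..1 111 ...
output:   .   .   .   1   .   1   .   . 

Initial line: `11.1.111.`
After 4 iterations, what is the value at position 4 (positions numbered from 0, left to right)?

.

iteration 1: 1....1...
iteration 2: ....1...1
iteration 3: ...1...1.
iteration 4: ..1...1..
position 4 holds .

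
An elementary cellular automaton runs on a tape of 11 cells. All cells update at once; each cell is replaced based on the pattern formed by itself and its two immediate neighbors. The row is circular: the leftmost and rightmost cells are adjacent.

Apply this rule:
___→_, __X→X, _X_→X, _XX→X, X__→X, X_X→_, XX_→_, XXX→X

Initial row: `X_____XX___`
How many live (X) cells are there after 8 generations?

8

XX___XX_X_X
X_X_XX__X_X
__X_X_XXX_X
XXX_X_XX__X
XX__X_X_XXX
X_XXX_X_XXX
__XX__X_XXX
XXX_XXX_XX_
count of X: 8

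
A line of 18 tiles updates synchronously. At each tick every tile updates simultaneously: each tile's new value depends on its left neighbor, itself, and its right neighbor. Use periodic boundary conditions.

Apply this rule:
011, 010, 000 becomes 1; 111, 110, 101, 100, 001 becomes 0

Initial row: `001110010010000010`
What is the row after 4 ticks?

tick 1: 101000010010111010
tick 2: 101011010010100010
tick 3: 101010010010101010
tick 4: 101010010010101010

101010010010101010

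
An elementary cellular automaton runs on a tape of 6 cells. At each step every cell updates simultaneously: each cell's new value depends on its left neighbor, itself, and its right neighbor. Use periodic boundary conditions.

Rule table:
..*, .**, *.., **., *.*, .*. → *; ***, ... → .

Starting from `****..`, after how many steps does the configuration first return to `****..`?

*..***
****..

2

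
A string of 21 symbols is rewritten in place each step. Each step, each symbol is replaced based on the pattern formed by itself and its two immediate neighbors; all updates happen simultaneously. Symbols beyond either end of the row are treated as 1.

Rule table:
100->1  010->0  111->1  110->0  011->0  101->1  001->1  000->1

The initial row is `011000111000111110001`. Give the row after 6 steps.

011010101010101010101

step 1: 100111010111011101110
step 2: 011010101010101010101
step 3: 100101010101010101010
step 4: 011010101010101010101  (repeats step 2; period 2)
step 6: 011010101010101010101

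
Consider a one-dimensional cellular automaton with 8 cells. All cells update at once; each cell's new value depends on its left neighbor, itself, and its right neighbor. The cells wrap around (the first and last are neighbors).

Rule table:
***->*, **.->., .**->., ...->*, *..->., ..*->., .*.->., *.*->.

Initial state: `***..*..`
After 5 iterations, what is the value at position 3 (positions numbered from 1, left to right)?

.*......
...*****
.*..***.
.....*..
****...*
position 3 holds *

*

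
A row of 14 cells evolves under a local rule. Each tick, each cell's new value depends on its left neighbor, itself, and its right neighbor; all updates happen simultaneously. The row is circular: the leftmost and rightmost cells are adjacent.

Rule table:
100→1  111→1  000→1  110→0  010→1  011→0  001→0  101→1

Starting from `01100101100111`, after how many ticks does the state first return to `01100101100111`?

10010110010010
11011001011011
10100101100101
01110110010110
00101001011001
10111101100101
01011010010110
01100111011001
10010010100101
01011011110110
01100101101001
10010110011101
01011001001010
01100101101111
10010110010110
11011001011001
10100101100100
11110110010110
01101001011001
10011101100101
01001010010110
01101111011001
10010110100101
01011001110110
01100100101001
10010110111101
01011001011010
01100101100111

28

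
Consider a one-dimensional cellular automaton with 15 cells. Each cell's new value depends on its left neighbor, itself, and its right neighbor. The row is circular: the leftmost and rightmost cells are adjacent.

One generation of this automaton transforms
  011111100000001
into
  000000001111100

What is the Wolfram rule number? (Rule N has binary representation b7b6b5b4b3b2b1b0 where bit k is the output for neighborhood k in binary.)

1

position 2: 111 → 0  (bit 7 = 0)
position 6: 110 → 0  (bit 6 = 0)
position 0: 101 → 0  (bit 5 = 0)
position 7: 100 → 0  (bit 4 = 0)
position 1: 011 → 0  (bit 3 = 0)
position 14: 010 → 0  (bit 2 = 0)
position 13: 001 → 0  (bit 1 = 0)
position 8: 000 → 1  (bit 0 = 1)
bits b7..b0 = 00000001 = 1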